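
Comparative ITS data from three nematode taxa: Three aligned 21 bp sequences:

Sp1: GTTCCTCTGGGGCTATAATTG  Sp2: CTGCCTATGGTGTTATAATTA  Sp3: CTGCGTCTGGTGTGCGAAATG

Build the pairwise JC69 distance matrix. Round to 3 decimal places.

d(Sp1,Sp2) = 0.360, d(Sp1,Sp3) = 0.635, d(Sp2,Sp3) = 0.441

Sp1–Sp2: 6/21 sites differ → p ≈ 0.285714, d = −0.75 ln(1 − 0.380952) = 0.359679 ≈ 0.360.
Sp1–Sp3: 9/21 sites differ → p ≈ 0.428571, d = −0.75 ln(1 − 0.571428) = 0.635472 ≈ 0.635.
Sp2–Sp3: 7/21 sites differ → p ≈ 0.333333, d = −0.75 ln(1 − 0.444444) = 0.440839 ≈ 0.441.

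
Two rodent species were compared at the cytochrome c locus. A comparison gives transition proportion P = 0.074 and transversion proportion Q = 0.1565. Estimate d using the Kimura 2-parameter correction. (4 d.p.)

Under the Kimura two-parameter model, d = −½ ln(1 − 2P − Q) − ¼ ln(1 − 2Q).
1 − 2P − Q = 0.6955, giving −½ ln(0.6955) = 0.181562.
1 − 2Q = 0.687, giving −¼ ln(0.687) = 0.093855.
d = 0.181562 + 0.093855 = 0.275417.

0.2754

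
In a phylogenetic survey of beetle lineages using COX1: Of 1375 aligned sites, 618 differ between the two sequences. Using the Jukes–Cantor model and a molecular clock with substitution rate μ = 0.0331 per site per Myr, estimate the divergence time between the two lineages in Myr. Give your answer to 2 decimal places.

10.36

p = 618/1375 ≈ 0.449455.
d = −(3/4) ln(1 − 4p/3) = −0.75 ln(1 − 0.599273) = −0.75 ln(0.400727)
  = −0.75 × (-0.914475) = 0.685856 substitutions/site.
Under a molecular clock d = 2μt, so t = d/(2μ) = 0.685856 / (2 × 0.0331) = 10.36 Myr.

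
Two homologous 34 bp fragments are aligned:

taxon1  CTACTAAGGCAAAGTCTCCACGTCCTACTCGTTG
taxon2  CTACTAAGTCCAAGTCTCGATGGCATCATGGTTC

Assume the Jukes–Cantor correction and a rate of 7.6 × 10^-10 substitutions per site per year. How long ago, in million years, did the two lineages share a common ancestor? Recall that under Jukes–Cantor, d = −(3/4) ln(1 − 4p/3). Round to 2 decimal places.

245.64

The sequences differ at 10 of 34 sites (9, 11, 19, 21, 23, 25, 27, 28, 30, 34), so p = 10/34 ≈ 0.294118.
d = −(3/4) ln(1 − 4p/3) = −0.75 ln(1 − 0.392157) = −0.75 ln(0.607843)
  = −0.75 × (-0.497839) = 0.373379 substitutions/site.
Under a molecular clock d = 2μt, so t = d/(2μ) = 0.373379 / (2 × 7.6 × 10^-10) = 245.64 million years.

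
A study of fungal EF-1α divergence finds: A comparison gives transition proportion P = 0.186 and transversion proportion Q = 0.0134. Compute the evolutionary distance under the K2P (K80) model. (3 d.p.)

Under the Kimura two-parameter model, d = −½ ln(1 − 2P − Q) − ¼ ln(1 − 2Q).
1 − 2P − Q = 0.6146, giving −½ ln(0.6146) = 0.243392.
1 − 2Q = 0.9732, giving −¼ ln(0.9732) = 0.006791.
d = 0.243392 + 0.006791 = 0.250183.

0.250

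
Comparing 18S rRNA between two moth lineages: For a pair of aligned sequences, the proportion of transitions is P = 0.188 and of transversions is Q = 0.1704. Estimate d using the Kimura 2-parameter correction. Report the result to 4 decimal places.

Under the Kimura two-parameter model, d = −½ ln(1 − 2P − Q) − ¼ ln(1 − 2Q).
1 − 2P − Q = 0.4536, giving −½ ln(0.4536) = 0.395270.
1 − 2Q = 0.6592, giving −¼ ln(0.6592) = 0.104182.
d = 0.395270 + 0.104182 = 0.499452.

0.4995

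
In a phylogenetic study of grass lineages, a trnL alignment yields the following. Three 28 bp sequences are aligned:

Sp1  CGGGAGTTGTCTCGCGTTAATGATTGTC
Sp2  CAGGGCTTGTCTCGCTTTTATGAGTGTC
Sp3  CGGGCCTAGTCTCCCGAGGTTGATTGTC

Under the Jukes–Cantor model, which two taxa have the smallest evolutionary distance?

Sp1–Sp2: 6/28 differ, p = 0.214, d = 0.252.
Sp1–Sp3: 8/28 differ, p = 0.286, d = 0.360.
Sp2–Sp3: 10/28 differ, p = 0.357, d = 0.485.
The smallest distance is between Sp1 and Sp2.

Sp1 and Sp2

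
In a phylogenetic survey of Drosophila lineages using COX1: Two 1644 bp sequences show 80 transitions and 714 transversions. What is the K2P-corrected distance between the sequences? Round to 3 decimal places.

P = 80/1644 ≈ 0.048662 and Q = 714/1644 ≈ 0.434307.
Under the Kimura two-parameter model, d = −½ ln(1 − 2P − Q) − ¼ ln(1 − 2Q).
1 − 2P − Q = 0.468369, giving −½ ln(0.468369) = 0.379249.
1 − 2Q = 0.131386, giving −¼ ln(0.131386) = 0.507404.
d = 0.379249 + 0.507404 = 0.886653.

0.887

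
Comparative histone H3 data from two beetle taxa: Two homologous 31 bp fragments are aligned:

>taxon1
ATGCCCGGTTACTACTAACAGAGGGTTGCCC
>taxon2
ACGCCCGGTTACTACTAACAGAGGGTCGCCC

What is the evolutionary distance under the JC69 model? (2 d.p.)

0.07

The sequences differ at 2 of 31 sites (2, 27), so p = 2/31 ≈ 0.064516.
d = −(3/4) ln(1 − 4p/3) = −0.75 ln(1 − 0.086021) = −0.75 ln(0.913979)
  = −0.75 × (-0.089948) = 0.067461 substitutions/site.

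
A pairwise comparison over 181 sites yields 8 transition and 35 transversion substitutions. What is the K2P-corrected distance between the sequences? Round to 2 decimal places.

0.29

P = 8/181 ≈ 0.044199 and Q = 35/181 ≈ 0.19337.
Under the Kimura two-parameter model, d = −½ ln(1 − 2P − Q) − ¼ ln(1 − 2Q).
1 − 2P − Q = 0.718232, giving −½ ln(0.718232) = 0.165481.
1 − 2Q = 0.61326, giving −¼ ln(0.61326) = 0.122242.
d = 0.165481 + 0.122242 = 0.287723.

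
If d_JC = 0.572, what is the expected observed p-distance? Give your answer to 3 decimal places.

0.400

p = (3/4)(1 − e^(−4d/3)) = 0.75 × (1 − e^(-0.762667)) = 0.75 × (1 − 0.466421) = 0.400184.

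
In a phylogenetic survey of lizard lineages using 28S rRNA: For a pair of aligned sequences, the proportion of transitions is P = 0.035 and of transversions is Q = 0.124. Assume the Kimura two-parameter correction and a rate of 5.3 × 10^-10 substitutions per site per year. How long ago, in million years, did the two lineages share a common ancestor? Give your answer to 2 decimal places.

168.95

Under the Kimura two-parameter model, d = −½ ln(1 − 2P − Q) − ¼ ln(1 − 2Q).
1 − 2P − Q = 0.806, giving −½ ln(0.806) = 0.107836.
1 − 2Q = 0.752, giving −¼ ln(0.752) = 0.071255.
d = 0.107836 + 0.071255 = 0.179091.
Under a molecular clock d = 2μt, so t = d/(2μ) = 0.179091 / (2 × 5.3 × 10^-10) = 168.95 million years.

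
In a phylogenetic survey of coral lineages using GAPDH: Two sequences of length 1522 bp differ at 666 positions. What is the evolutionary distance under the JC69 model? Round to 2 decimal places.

0.66

p = 666/1522 ≈ 0.437582.
d = −(3/4) ln(1 − 4p/3) = −0.75 ln(1 − 0.583443) = −0.75 ln(0.416557)
  = −0.75 × (-0.875732) = 0.656799 substitutions/site.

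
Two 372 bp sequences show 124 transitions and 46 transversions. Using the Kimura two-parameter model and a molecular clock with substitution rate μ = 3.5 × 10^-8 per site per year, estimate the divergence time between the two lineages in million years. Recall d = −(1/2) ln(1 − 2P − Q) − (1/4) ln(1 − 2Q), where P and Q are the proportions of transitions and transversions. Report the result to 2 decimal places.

12.17

P = 124/372 ≈ 0.333333 and Q = 46/372 ≈ 0.123656.
Under the Kimura two-parameter model, d = −½ ln(1 − 2P − Q) − ¼ ln(1 − 2Q).
1 − 2P − Q = 0.209678, giving −½ ln(0.209678) = 0.781091.
1 − 2Q = 0.752688, giving −¼ ln(0.752688) = 0.071026.
d = 0.781091 + 0.071026 = 0.852117.
Under a molecular clock d = 2μt, so t = d/(2μ) = 0.852117 / (2 × 3.5 × 10^-8) = 12.17 million years.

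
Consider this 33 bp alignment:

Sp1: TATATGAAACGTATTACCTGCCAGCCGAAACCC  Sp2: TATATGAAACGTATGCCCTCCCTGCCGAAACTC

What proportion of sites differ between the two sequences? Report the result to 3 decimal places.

The sequences differ at 5 of 33 positions (sites 15, 16, 20, 23, 32).
p = 5/33 = 0.151515… ≈ 0.152 (to 3 d.p.).

0.152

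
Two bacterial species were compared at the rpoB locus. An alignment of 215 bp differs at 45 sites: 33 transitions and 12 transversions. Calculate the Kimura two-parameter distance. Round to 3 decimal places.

0.255

P = 33/215 ≈ 0.153488 and Q = 12/215 ≈ 0.055814.
Under the Kimura two-parameter model, d = −½ ln(1 − 2P − Q) − ¼ ln(1 − 2Q).
1 − 2P − Q = 0.63721, giving −½ ln(0.63721) = 0.225328.
1 − 2Q = 0.888372, giving −¼ ln(0.888372) = 0.029591.
d = 0.225328 + 0.029591 = 0.254919.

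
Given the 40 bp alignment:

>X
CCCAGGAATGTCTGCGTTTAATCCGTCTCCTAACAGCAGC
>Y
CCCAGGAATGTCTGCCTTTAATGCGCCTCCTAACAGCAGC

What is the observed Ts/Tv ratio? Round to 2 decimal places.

0.50

Transitions are A↔G and C↔T; transversions are all other mismatches.
Transitions: 1. Transversions: 2.
R = 1/2 = 0.50.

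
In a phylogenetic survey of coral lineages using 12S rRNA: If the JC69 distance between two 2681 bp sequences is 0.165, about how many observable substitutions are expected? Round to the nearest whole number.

397

Invert JC69: p = (3/4)(1 − e^(−4d/3)) = 0.75 × (1 − e^(-0.22)) = 0.75 × (1 − 0.802519) = 0.148111.
Expected differing sites = pL ≈ 0.148111 × 2681 = 397.085591 ≈ 397.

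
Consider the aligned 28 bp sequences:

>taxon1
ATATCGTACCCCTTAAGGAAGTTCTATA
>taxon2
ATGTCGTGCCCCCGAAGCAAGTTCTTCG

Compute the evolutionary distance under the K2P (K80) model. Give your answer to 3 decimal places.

Of 28 sites, 5 differences are transitions and 3 are transversions, so P = 5/28 ≈ 0.178571 and Q = 3/28 ≈ 0.107143.
Under the Kimura two-parameter model, d = −½ ln(1 − 2P − Q) − ¼ ln(1 − 2Q).
1 − 2P − Q = 0.535715, giving −½ ln(0.535715) = 0.312076.
1 − 2Q = 0.785714, giving −¼ ln(0.785714) = 0.060291.
d = 0.312076 + 0.060291 = 0.372367.

0.372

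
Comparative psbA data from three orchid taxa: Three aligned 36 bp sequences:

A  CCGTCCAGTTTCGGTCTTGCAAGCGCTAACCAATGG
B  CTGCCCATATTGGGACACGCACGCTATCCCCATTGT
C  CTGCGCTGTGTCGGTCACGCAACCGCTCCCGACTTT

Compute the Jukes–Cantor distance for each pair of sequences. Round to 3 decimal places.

A–B: 15/36 sites differ → p ≈ 0.416667, d = −0.75 ln(1 − 0.555556) = 0.608198 ≈ 0.608.
A–C: 14/36 sites differ → p ≈ 0.388889, d = −0.75 ln(1 − 0.518519) = 0.548166 ≈ 0.548.
B–C: 14/36 sites differ → p ≈ 0.388889, d = −0.75 ln(1 − 0.518519) = 0.548166 ≈ 0.548.

d(A,B) = 0.608, d(A,C) = 0.548, d(B,C) = 0.548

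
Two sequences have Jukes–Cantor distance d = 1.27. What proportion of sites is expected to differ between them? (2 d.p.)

p = (3/4)(1 − e^(−4d/3)) = 0.75 × (1 − e^(-1.693333)) = 0.75 × (1 − 0.183906) = 0.612071.

0.61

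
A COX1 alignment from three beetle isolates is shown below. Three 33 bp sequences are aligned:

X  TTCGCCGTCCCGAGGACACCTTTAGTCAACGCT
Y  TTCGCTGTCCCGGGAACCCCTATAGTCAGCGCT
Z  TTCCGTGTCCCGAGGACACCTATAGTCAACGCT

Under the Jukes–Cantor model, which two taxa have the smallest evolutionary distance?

X–Y: 6/33 differ, p = 0.182, d = 0.208.
X–Z: 4/33 differ, p = 0.121, d = 0.132.
Y–Z: 6/33 differ, p = 0.182, d = 0.208.
The smallest distance is between X and Z.

X and Z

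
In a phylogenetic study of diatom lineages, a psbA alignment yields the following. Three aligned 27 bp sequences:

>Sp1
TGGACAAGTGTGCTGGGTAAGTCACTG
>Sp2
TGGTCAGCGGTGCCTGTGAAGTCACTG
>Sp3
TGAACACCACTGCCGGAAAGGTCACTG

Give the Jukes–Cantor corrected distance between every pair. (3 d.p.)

Sp1–Sp2: 8/27 sites differ → p ≈ 0.296296, d = −0.75 ln(1 − 0.395061) = 0.376971 ≈ 0.377.
Sp1–Sp3: 9/27 sites differ → p ≈ 0.333333, d = −0.75 ln(1 − 0.444444) = 0.440839 ≈ 0.441.
Sp2–Sp3: 9/27 sites differ → p ≈ 0.333333, d = −0.75 ln(1 − 0.444444) = 0.440839 ≈ 0.441.

d(Sp1,Sp2) = 0.377, d(Sp1,Sp3) = 0.441, d(Sp2,Sp3) = 0.441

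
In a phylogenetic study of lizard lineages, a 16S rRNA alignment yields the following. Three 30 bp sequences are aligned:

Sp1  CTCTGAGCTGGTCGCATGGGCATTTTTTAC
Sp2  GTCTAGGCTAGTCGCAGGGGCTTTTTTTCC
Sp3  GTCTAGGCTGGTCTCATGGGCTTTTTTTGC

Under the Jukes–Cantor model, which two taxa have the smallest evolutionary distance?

Sp1–Sp2: 7/30 differ, p = 0.233, d = 0.280.
Sp1–Sp3: 6/30 differ, p = 0.200, d = 0.233.
Sp2–Sp3: 4/30 differ, p = 0.133, d = 0.147.
The smallest distance is between Sp2 and Sp3.

Sp2 and Sp3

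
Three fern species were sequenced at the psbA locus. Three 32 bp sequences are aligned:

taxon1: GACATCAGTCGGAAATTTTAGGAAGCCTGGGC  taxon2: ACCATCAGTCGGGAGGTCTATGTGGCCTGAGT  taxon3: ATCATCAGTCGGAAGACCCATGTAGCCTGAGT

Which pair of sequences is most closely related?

taxon1–taxon2: 11/32 differ, p = 0.344, d = 0.460.
taxon1–taxon3: 11/32 differ, p = 0.344, d = 0.460.
taxon2–taxon3: 6/32 differ, p = 0.188, d = 0.216.
The smallest distance is between taxon2 and taxon3.

taxon2 and taxon3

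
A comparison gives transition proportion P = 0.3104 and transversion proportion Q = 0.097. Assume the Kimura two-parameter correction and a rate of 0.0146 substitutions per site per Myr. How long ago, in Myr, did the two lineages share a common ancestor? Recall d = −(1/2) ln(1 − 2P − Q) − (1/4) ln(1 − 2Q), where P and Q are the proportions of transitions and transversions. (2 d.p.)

23.51

Under the Kimura two-parameter model, d = −½ ln(1 − 2P − Q) − ¼ ln(1 − 2Q).
1 − 2P − Q = 0.2822, giving −½ ln(0.2822) = 0.632570.
1 − 2Q = 0.806, giving −¼ ln(0.806) = 0.053918.
d = 0.632570 + 0.053918 = 0.686488.
Under a molecular clock d = 2μt, so t = d/(2μ) = 0.686488 / (2 × 0.0146) = 23.51 Myr.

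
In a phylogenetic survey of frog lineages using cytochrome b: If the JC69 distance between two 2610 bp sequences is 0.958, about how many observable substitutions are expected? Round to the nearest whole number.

Invert JC69: p = (3/4)(1 − e^(−4d/3)) = 0.75 × (1 − e^(-1.277333)) = 0.75 × (1 − 0.278780) = 0.540915.
Expected differing sites = pL ≈ 0.540915 × 2610 = 1411.78815 ≈ 1412.

1412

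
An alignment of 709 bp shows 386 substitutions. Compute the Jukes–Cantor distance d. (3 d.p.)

p = 386/709 ≈ 0.544429.
d = −(3/4) ln(1 − 4p/3) = −0.75 ln(1 − 0.725905) = −0.75 ln(0.274095)
  = −0.75 × (-1.294281) = 0.970711 substitutions/site.

0.971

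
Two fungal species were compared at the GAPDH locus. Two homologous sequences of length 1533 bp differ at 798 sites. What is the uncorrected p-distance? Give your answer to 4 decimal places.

0.5205

p = 798/1533 = 0.520547… ≈ 0.5205 (to 4 d.p.).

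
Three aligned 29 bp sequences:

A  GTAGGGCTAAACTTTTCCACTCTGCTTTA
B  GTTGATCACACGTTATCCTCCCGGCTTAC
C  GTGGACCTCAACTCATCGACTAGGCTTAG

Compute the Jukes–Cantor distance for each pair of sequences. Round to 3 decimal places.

A–B: 13/29 sites differ → p ≈ 0.448276, d = −0.75 ln(1 − 0.597701) = 0.682920 ≈ 0.683.
A–C: 11/29 sites differ → p ≈ 0.37931, d = −0.75 ln(1 − 0.505747) = 0.528531 ≈ 0.529.
B–C: 11/29 sites differ → p ≈ 0.37931, d = −0.75 ln(1 − 0.505747) = 0.528531 ≈ 0.529.

d(A,B) = 0.683, d(A,C) = 0.529, d(B,C) = 0.529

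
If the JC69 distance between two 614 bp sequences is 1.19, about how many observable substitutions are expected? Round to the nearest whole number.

Invert JC69: p = (3/4)(1 − e^(−4d/3)) = 0.75 × (1 − e^(-1.586667)) = 0.75 × (1 − 0.204606) = 0.596546.
Expected differing sites = pL ≈ 0.596546 × 614 = 366.279244 ≈ 366.

366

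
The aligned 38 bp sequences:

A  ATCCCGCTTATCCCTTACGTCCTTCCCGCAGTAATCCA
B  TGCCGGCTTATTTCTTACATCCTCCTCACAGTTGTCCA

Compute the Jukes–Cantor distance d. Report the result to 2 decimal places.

0.37

The sequences differ at 11 of 38 sites, so p = 11/38 ≈ 0.289474.
d = −(3/4) ln(1 − 4p/3) = −0.75 ln(1 − 0.385965) = −0.75 ln(0.614035)
  = −0.75 × (-0.487703) = 0.365777 substitutions/site.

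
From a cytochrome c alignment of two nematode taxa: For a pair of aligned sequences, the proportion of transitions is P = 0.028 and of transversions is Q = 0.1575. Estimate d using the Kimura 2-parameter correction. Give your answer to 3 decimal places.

Under the Kimura two-parameter model, d = −½ ln(1 − 2P − Q) − ¼ ln(1 − 2Q).
1 − 2P − Q = 0.7865, giving −½ ln(0.7865) = 0.120081.
1 − 2Q = 0.685, giving −¼ ln(0.685) = 0.094584.
d = 0.120081 + 0.094584 = 0.214665.

0.215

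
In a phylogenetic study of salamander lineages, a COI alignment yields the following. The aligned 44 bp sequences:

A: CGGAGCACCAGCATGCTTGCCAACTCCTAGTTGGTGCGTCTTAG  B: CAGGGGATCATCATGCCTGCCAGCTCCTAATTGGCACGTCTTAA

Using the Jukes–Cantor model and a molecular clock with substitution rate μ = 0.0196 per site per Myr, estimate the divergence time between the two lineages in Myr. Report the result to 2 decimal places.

7.76

The sequences differ at 11 of 44 sites, so p = 11/44 = 0.25.
d = −(3/4) ln(1 − 4p/3) = −0.75 ln(1 − 0.333333) = −0.75 ln(0.666667)
  = −0.75 × (-0.405465) = 0.304099 substitutions/site.
Under a molecular clock d = 2μt, so t = d/(2μ) = 0.304099 / (2 × 0.0196) = 7.76 Myr.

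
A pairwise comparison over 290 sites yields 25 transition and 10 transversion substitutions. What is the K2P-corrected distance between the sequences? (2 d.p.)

0.13

P = 25/290 ≈ 0.086207 and Q = 10/290 ≈ 0.034483.
Under the Kimura two-parameter model, d = −½ ln(1 − 2P − Q) − ¼ ln(1 − 2Q).
1 − 2P − Q = 0.793103, giving −½ ln(0.793103) = 0.115901.
1 − 2Q = 0.931034, giving −¼ ln(0.931034) = 0.017865.
d = 0.115901 + 0.017865 = 0.133766.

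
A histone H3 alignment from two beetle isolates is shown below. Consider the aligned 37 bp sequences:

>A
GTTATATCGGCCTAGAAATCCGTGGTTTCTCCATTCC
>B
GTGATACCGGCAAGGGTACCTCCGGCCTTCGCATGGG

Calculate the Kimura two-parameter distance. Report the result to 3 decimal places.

0.932

Of 37 sites, 10 differences are transitions and 9 are transversions, so P = 10/37 ≈ 0.27027 and Q = 9/37 ≈ 0.243243.
Under the Kimura two-parameter model, d = −½ ln(1 − 2P − Q) − ¼ ln(1 − 2Q).
1 − 2P − Q = 0.216217, giving −½ ln(0.216217) = 0.765736.
1 − 2Q = 0.513514, giving −¼ ln(0.513514) = 0.166619.
d = 0.765736 + 0.166619 = 0.932355.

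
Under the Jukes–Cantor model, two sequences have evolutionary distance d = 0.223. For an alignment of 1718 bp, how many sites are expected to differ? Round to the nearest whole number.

Invert JC69: p = (3/4)(1 − e^(−4d/3)) = 0.75 × (1 − e^(-0.297333)) = 0.75 × (1 − 0.742797) = 0.192902.
Expected differing sites = pL ≈ 0.192902 × 1718 = 331.405636 ≈ 331.

331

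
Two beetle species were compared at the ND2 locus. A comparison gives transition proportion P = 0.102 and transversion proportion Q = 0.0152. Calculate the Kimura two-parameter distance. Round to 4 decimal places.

Under the Kimura two-parameter model, d = −½ ln(1 − 2P − Q) − ¼ ln(1 − 2Q).
1 − 2P − Q = 0.7808, giving −½ ln(0.7808) = 0.123718.
1 − 2Q = 0.9696, giving −¼ ln(0.9696) = 0.007718.
d = 0.123718 + 0.007718 = 0.131436.

0.1314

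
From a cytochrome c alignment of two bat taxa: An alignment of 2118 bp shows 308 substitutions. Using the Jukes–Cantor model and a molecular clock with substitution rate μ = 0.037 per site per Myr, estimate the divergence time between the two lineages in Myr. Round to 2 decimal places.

p = 308/2118 ≈ 0.14542.
d = −(3/4) ln(1 − 4p/3) = −0.75 ln(1 − 0.193893) = −0.75 ln(0.806107)
  = −0.75 × (-0.215539) = 0.161654 substitutions/site.
Under a molecular clock d = 2μt, so t = d/(2μ) = 0.161654 / (2 × 0.037) = 2.18 Myr.

2.18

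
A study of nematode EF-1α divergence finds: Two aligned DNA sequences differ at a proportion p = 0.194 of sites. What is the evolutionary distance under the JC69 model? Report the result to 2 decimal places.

d = −(3/4) ln(1 − 4p/3) = −0.75 ln(1 − 0.258667) = −0.75 ln(0.741333)
  = −0.75 × (-0.299305) = 0.224479 substitutions/site.

0.22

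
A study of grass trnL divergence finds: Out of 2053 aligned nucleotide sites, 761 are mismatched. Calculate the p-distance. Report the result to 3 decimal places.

0.371

p = 761/2053 = 0.370677… ≈ 0.371 (to 3 d.p.).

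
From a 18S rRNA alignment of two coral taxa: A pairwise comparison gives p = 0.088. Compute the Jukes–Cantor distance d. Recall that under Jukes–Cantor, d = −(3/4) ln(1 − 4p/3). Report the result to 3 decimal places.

d = −(3/4) ln(1 − 4p/3) = −0.75 ln(1 − 0.117333) = −0.75 ln(0.882667)
  = −0.75 × (-0.124807) = 0.093605 substitutions/site.

0.094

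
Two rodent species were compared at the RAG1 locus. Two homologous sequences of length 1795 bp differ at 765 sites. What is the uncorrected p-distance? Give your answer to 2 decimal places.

0.43

p = 765/1795 = 0.426183… ≈ 0.43 (to 2 d.p.).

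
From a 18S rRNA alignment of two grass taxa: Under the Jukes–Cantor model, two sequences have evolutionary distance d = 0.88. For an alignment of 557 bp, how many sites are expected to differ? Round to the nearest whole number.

289

Invert JC69: p = (3/4)(1 − e^(−4d/3)) = 0.75 × (1 − e^(-1.173333)) = 0.75 × (1 − 0.309334) = 0.518000.
Expected differing sites = pL ≈ 0.518000 × 557 = 288.526 ≈ 289.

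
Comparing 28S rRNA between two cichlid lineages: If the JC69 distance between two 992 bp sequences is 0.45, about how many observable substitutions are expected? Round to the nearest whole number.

336

Invert JC69: p = (3/4)(1 − e^(−4d/3)) = 0.75 × (1 − e^(-0.6)) = 0.75 × (1 − 0.548812) = 0.338391.
Expected differing sites = pL ≈ 0.338391 × 992 = 335.683872 ≈ 336.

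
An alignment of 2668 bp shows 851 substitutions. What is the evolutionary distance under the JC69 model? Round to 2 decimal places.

p = 851/2668 ≈ 0.318966.
d = −(3/4) ln(1 − 4p/3) = −0.75 ln(1 − 0.425288) = −0.75 ln(0.574712)
  = −0.75 × (-0.553886) = 0.415415 substitutions/site.

0.42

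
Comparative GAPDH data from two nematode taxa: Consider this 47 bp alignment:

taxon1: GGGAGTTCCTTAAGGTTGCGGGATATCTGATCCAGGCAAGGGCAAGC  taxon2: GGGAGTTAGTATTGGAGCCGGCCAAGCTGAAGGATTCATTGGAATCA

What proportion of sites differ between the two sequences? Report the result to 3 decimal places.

The sequences differ at 23 of 47 positions.
p = 23/47 = 0.489361… ≈ 0.489 (to 3 d.p.).

0.489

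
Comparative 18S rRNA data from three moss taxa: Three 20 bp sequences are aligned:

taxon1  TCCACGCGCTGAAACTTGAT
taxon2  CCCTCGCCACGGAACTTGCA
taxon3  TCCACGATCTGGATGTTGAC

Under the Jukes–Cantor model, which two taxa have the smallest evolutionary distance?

taxon1–taxon2: 8/20 differ, p = 0.400, d = 0.572.
taxon1–taxon3: 6/20 differ, p = 0.300, d = 0.383.
taxon2–taxon3: 10/20 differ, p = 0.500, d = 0.824.
The smallest distance is between taxon1 and taxon3.

taxon1 and taxon3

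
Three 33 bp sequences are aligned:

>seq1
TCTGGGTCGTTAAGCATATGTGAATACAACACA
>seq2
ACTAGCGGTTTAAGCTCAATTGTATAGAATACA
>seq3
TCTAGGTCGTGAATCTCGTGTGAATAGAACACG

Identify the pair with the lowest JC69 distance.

seq1 and seq3

seq1–seq2: 13/33 differ, p = 0.394, d = 0.559.
seq1–seq3: 8/33 differ, p = 0.242, d = 0.293.
seq2–seq3: 13/33 differ, p = 0.394, d = 0.559.
The smallest distance is between seq1 and seq3.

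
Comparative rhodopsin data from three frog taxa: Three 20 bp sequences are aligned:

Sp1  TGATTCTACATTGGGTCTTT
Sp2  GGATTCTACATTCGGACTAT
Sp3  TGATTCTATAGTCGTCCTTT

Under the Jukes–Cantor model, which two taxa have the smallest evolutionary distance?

Sp1–Sp2: 4/20 differ, p = 0.200, d = 0.233.
Sp1–Sp3: 5/20 differ, p = 0.250, d = 0.304.
Sp2–Sp3: 6/20 differ, p = 0.300, d = 0.383.
The smallest distance is between Sp1 and Sp2.

Sp1 and Sp2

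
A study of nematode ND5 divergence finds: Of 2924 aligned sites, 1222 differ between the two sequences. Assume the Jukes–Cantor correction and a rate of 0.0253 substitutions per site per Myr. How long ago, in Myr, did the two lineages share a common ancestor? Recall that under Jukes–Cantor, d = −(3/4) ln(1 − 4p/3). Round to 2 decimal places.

12.08

p = 1222/2924 ≈ 0.417921.
d = −(3/4) ln(1 − 4p/3) = −0.75 ln(1 − 0.557228) = −0.75 ln(0.442772)
  = −0.75 × (-0.814700) = 0.611025 substitutions/site.
Under a molecular clock d = 2μt, so t = d/(2μ) = 0.611025 / (2 × 0.0253) = 12.08 Myr.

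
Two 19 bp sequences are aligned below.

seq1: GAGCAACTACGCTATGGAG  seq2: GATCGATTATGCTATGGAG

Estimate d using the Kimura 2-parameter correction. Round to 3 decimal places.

Of 19 sites, 3 differences are transitions and 1 are transversions, so P = 3/19 ≈ 0.157895 and Q = 1/19 ≈ 0.052632.
Under the Kimura two-parameter model, d = −½ ln(1 − 2P − Q) − ¼ ln(1 − 2Q).
1 − 2P − Q = 0.631578, giving −½ ln(0.631578) = 0.229767.
1 − 2Q = 0.894736, giving −¼ ln(0.894736) = 0.027807.
d = 0.229767 + 0.027807 = 0.257574.

0.258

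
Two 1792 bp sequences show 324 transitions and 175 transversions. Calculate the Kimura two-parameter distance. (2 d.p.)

0.36

P = 324/1792 ≈ 0.180804 and Q = 175/1792 ≈ 0.097656.
Under the Kimura two-parameter model, d = −½ ln(1 − 2P − Q) − ¼ ln(1 − 2Q).
1 − 2P − Q = 0.540736, giving −½ ln(0.540736) = 0.307412.
1 − 2Q = 0.804688, giving −¼ ln(0.804688) = 0.054325.
d = 0.307412 + 0.054325 = 0.361737.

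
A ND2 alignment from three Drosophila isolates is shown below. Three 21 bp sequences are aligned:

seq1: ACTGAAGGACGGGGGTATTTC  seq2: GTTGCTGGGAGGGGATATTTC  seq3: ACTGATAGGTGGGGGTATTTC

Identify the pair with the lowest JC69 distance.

seq1 and seq3

seq1–seq2: 7/21 differ, p = 0.333, d = 0.441.
seq1–seq3: 4/21 differ, p = 0.190, d = 0.220.
seq2–seq3: 6/21 differ, p = 0.286, d = 0.360.
The smallest distance is between seq1 and seq3.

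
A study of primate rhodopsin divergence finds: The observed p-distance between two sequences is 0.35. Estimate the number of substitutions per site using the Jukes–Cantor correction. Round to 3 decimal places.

d = −(3/4) ln(1 − 4p/3) = −0.75 ln(1 − 0.466667) = −0.75 ln(0.533333)
  = −0.75 × (-0.628609) = 0.471457 substitutions/site.

0.471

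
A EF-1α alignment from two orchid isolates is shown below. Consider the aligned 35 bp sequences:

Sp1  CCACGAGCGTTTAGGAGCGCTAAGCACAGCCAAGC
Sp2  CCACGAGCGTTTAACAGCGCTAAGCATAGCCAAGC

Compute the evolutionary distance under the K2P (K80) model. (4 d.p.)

Of 35 sites, 2 differences are transitions and 1 are transversions, so P = 2/35 ≈ 0.057143 and Q = 1/35 ≈ 0.028571.
Under the Kimura two-parameter model, d = −½ ln(1 − 2P − Q) − ¼ ln(1 − 2Q).
1 − 2P − Q = 0.857143, giving −½ ln(0.857143) = 0.077075.
1 − 2Q = 0.942858, giving −¼ ln(0.942858) = 0.014710.
d = 0.077075 + 0.014710 = 0.091785.

0.0918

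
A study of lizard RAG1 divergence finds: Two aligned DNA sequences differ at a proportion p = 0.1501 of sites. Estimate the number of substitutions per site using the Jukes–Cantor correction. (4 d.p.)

d = −(3/4) ln(1 − 4p/3) = −0.75 ln(1 − 0.200133) = −0.75 ln(0.799867)
  = −0.75 × (-0.223310) = 0.167483 substitutions/site.

0.1675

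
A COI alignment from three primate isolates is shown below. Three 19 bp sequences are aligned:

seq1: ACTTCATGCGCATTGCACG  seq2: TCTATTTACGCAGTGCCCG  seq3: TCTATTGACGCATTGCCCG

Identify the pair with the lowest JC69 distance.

seq2 and seq3

seq1–seq2: 7/19 differ, p = 0.368, d = 0.507.
seq1–seq3: 7/19 differ, p = 0.368, d = 0.507.
seq2–seq3: 2/19 differ, p = 0.105, d = 0.113.
The smallest distance is between seq2 and seq3.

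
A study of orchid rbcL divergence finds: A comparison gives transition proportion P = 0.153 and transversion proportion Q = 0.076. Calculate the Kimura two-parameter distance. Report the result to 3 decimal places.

Under the Kimura two-parameter model, d = −½ ln(1 − 2P − Q) − ¼ ln(1 − 2Q).
1 − 2P − Q = 0.618, giving −½ ln(0.618) = 0.240633.
1 − 2Q = 0.848, giving −¼ ln(0.848) = 0.041219.
d = 0.240633 + 0.041219 = 0.281852.

0.282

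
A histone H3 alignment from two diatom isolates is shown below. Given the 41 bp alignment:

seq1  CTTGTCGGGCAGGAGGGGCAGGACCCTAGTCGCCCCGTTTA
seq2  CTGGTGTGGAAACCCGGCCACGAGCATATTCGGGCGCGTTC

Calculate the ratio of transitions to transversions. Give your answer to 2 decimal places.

Transitions are A↔G and C↔T; transversions are all other mismatches.
Transitions: 1. Transversions: 18.
R = 1/18 = 0.055555… ≈ 0.06 (to 2 d.p.).

0.06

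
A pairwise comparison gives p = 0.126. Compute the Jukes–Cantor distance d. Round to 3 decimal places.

0.138

d = −(3/4) ln(1 − 4p/3) = −0.75 ln(1 − 0.168) = −0.75 ln(0.832)
  = −0.75 × (-0.183923) = 0.137942 substitutions/site.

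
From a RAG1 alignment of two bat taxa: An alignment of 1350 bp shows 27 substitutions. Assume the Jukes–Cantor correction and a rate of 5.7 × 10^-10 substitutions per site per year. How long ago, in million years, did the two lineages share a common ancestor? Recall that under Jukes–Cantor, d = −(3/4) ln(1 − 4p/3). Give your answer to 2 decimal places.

p = 27/1350 = 0.02.
d = −(3/4) ln(1 − 4p/3) = −0.75 ln(1 − 0.026667) = −0.75 ln(0.973333)
  = −0.75 × (-0.027029) = 0.020272 substitutions/site.
Under a molecular clock d = 2μt, so t = d/(2μ) = 0.020272 / (2 × 5.7 × 10^-10) = 17.78 million years.

17.78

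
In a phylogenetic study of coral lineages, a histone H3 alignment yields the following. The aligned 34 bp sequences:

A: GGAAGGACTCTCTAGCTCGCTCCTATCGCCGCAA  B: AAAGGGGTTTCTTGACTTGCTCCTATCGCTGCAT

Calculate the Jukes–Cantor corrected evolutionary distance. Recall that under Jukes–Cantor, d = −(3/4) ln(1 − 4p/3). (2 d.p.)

The sequences differ at 13 of 34 sites, so p = 13/34 ≈ 0.382353.
d = −(3/4) ln(1 − 4p/3) = −0.75 ln(1 − 0.509804) = −0.75 ln(0.490196)
  = −0.75 × (-0.712950) = 0.534713 substitutions/site.

0.53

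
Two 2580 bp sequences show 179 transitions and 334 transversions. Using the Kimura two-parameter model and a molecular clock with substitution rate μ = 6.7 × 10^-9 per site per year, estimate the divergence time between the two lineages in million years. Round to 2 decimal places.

P = 179/2580 ≈ 0.06938 and Q = 334/2580 ≈ 0.129457.
Under the Kimura two-parameter model, d = −½ ln(1 − 2P − Q) − ¼ ln(1 − 2Q).
1 − 2P − Q = 0.731783, giving −½ ln(0.731783) = 0.156136.
1 − 2Q = 0.741086, giving −¼ ln(0.741086) = 0.074910.
d = 0.156136 + 0.074910 = 0.231046.
Under a molecular clock d = 2μt, so t = d/(2μ) = 0.231046 / (2 × 6.7 × 10^-9) = 17.24 million years.

17.24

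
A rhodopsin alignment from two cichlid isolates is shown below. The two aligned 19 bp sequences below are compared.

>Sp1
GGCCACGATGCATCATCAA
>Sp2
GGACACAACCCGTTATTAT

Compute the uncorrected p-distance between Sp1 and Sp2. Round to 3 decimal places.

0.421

The sequences differ at 8 of 19 positions (sites 3, 7, 9, 10, 12, 14, 17, 19).
p = 8/19 = 0.421052… ≈ 0.421 (to 3 d.p.).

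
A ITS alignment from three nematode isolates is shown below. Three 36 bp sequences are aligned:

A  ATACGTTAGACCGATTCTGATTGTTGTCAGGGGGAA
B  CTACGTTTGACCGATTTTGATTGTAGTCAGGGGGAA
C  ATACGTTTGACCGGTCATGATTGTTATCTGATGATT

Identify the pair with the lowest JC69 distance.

A–B: 4/36 differ, p = 0.111, d = 0.120.
A–C: 11/36 differ, p = 0.306, d = 0.392.
B–C: 12/36 differ, p = 0.333, d = 0.441.
The smallest distance is between A and B.

A and B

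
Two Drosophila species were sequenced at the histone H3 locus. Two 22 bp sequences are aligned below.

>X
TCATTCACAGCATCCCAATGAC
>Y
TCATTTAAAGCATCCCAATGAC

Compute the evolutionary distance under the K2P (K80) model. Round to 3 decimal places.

Of 22 sites, 1 differences are transitions and 1 are transversions, so P = 1/22 ≈ 0.045455 and Q = 1/22 ≈ 0.045455.
Under the Kimura two-parameter model, d = −½ ln(1 − 2P − Q) − ¼ ln(1 − 2Q).
1 − 2P − Q = 0.863635, giving −½ ln(0.863635) = 0.073303.
1 − 2Q = 0.90909, giving −¼ ln(0.90909) = 0.023828.
d = 0.073303 + 0.023828 = 0.097131.

0.097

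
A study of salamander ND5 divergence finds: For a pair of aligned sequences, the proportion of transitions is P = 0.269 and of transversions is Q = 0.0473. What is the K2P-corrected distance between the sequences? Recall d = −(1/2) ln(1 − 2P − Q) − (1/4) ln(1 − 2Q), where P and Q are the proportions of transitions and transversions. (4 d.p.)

0.4649

Under the Kimura two-parameter model, d = −½ ln(1 − 2P − Q) − ¼ ln(1 − 2Q).
1 − 2P − Q = 0.4147, giving −½ ln(0.4147) = 0.440100.
1 − 2Q = 0.9054, giving −¼ ln(0.9054) = 0.024845.
d = 0.440100 + 0.024845 = 0.464945.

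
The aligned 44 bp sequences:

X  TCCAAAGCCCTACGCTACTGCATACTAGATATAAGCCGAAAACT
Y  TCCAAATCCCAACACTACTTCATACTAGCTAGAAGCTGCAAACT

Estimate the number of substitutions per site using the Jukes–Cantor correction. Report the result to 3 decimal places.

0.208

The sequences differ at 8 of 44 sites (7, 11, 14, 20, 29, 32, 37, 39), so p = 8/44 ≈ 0.181818.
d = −(3/4) ln(1 − 4p/3) = −0.75 ln(1 − 0.242424) = −0.75 ln(0.757576)
  = −0.75 × (-0.277631) = 0.208223 substitutions/site.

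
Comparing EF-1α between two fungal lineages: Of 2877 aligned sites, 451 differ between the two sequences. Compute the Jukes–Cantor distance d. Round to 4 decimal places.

0.1759

p = 451/2877 ≈ 0.156761.
d = −(3/4) ln(1 − 4p/3) = −0.75 ln(1 − 0.209015) = −0.75 ln(0.790985)
  = −0.75 × (-0.234476) = 0.175857 substitutions/site.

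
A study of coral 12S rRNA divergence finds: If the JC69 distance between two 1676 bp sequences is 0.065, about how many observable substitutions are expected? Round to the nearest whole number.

104

Invert JC69: p = (3/4)(1 − e^(−4d/3)) = 0.75 × (1 − e^(-0.086667)) = 0.75 × (1 − 0.916982) = 0.062264.
Expected differing sites = pL ≈ 0.062264 × 1676 = 104.354464 ≈ 104.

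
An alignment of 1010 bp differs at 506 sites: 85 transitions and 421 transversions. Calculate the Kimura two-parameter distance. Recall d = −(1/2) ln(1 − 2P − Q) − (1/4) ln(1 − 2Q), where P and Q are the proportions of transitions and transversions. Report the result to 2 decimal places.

P = 85/1010 ≈ 0.084158 and Q = 421/1010 ≈ 0.416832.
Under the Kimura two-parameter model, d = −½ ln(1 − 2P − Q) − ¼ ln(1 − 2Q).
1 − 2P − Q = 0.414852, giving −½ ln(0.414852) = 0.439917.
1 − 2Q = 0.166336, giving −¼ ln(0.166336) = 0.448436.
d = 0.439917 + 0.448436 = 0.888353.

0.89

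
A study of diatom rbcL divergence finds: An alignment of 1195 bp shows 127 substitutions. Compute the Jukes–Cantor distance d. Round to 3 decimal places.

p = 127/1195 ≈ 0.106276.
d = −(3/4) ln(1 − 4p/3) = −0.75 ln(1 − 0.141701) = −0.75 ln(0.858299)
  = −0.75 × (-0.152803) = 0.114602 substitutions/site.

0.115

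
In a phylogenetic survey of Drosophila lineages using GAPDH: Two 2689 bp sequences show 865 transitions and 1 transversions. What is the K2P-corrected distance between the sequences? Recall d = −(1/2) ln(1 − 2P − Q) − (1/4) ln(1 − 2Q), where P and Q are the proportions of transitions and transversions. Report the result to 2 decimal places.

0.52

P = 865/2689 ≈ 0.321681 and Q = 1/2689 ≈ 0.000372.
Under the Kimura two-parameter model, d = −½ ln(1 − 2P − Q) − ¼ ln(1 − 2Q).
1 − 2P − Q = 0.356266, giving −½ ln(0.356266) = 0.516039.
1 − 2Q = 0.999256, giving −¼ ln(0.999256) = 0.000186.
d = 0.516039 + 0.000186 = 0.516225.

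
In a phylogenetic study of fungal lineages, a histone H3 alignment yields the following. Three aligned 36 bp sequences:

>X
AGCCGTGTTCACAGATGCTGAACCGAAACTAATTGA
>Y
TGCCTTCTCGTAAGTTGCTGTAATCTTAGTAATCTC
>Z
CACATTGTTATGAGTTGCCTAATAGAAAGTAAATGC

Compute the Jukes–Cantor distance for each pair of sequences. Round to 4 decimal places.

X–Y: 18/36 sites differ → p = 0.5, d = −0.75 ln(1 − 0.666667) = 0.823960 ≈ 0.8240.
X–Z: 15/36 sites differ → p ≈ 0.416667, d = −0.75 ln(1 − 0.555556) = 0.608198 ≈ 0.6082.
Y–Z: 18/36 sites differ → p = 0.5, d = −0.75 ln(1 − 0.666667) = 0.823960 ≈ 0.8240.

d(X,Y) = 0.8240, d(X,Z) = 0.6082, d(Y,Z) = 0.8240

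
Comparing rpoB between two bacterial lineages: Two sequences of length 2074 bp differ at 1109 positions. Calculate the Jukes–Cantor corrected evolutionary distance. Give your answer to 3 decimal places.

p = 1109/2074 ≈ 0.534716.
d = −(3/4) ln(1 − 4p/3) = −0.75 ln(1 − 0.712955) = −0.75 ln(0.287045)
  = −0.75 × (-1.248116) = 0.936087 substitutions/site.

0.936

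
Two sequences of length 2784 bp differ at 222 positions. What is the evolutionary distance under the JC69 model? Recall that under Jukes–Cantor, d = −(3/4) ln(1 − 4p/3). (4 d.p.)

0.0843

p = 222/2784 ≈ 0.079741.
d = −(3/4) ln(1 − 4p/3) = −0.75 ln(1 − 0.106321) = −0.75 ln(0.893679)
  = −0.75 × (-0.112409) = 0.084307 substitutions/site.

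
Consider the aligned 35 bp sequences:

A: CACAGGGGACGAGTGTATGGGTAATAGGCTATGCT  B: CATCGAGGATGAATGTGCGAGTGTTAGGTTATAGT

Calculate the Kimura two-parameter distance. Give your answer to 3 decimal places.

0.582

Of 35 sites, 10 differences are transitions and 3 are transversions, so P = 10/35 ≈ 0.285714 and Q = 3/35 ≈ 0.085714.
Under the Kimura two-parameter model, d = −½ ln(1 − 2P − Q) − ¼ ln(1 − 2Q).
1 − 2P − Q = 0.342858, giving −½ ln(0.342858) = 0.535219.
1 − 2Q = 0.828572, giving −¼ ln(0.828572) = 0.047013.
d = 0.535219 + 0.047013 = 0.582232.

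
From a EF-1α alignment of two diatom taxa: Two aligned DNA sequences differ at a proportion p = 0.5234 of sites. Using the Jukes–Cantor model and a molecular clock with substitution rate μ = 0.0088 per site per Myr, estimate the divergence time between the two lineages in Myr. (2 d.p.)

d = −(3/4) ln(1 − 4p/3) = −0.75 ln(1 − 0.697867) = −0.75 ln(0.302133)
  = −0.75 × (-1.196888) = 0.897666 substitutions/site.
Under a molecular clock d = 2μt, so t = d/(2μ) = 0.897666 / (2 × 0.0088) = 51.00 Myr.

51.00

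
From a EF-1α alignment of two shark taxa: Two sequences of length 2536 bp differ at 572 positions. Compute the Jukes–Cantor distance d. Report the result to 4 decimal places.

p = 572/2536 ≈ 0.225552.
d = −(3/4) ln(1 − 4p/3) = −0.75 ln(1 − 0.300736) = −0.75 ln(0.699264)
  = −0.75 × (-0.357727) = 0.268295 substitutions/site.

0.2683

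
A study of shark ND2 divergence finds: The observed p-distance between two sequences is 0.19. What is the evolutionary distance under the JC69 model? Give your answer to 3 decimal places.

d = −(3/4) ln(1 − 4p/3) = −0.75 ln(1 − 0.253333) = −0.75 ln(0.746667)
  = −0.75 × (-0.292136) = 0.219102 substitutions/site.

0.219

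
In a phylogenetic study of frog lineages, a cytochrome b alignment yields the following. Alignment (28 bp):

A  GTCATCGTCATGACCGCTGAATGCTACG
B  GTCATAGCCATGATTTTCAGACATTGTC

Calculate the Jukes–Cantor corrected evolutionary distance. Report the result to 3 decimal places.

The sequences differ at 15 of 28 sites, so p = 15/28 ≈ 0.535714.
d = −(3/4) ln(1 − 4p/3) = −0.75 ln(1 − 0.714285) = −0.75 ln(0.285715)
  = −0.75 × (-1.252760) = 0.939570 substitutions/site.

0.940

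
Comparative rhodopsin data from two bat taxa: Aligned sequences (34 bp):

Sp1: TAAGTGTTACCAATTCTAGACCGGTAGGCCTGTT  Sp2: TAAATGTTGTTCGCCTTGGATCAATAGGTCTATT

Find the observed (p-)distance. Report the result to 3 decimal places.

The sequences differ at 15 of 34 positions.
p = 15/34 = 0.441176… ≈ 0.441 (to 3 d.p.).

0.441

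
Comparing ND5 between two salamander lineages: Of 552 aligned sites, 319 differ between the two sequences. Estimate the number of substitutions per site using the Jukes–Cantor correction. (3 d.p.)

1.104

p = 319/552 ≈ 0.577899.
d = −(3/4) ln(1 − 4p/3) = −0.75 ln(1 − 0.770532) = −0.75 ln(0.229468)
  = −0.75 × (-1.471992) = 1.103994 substitutions/site.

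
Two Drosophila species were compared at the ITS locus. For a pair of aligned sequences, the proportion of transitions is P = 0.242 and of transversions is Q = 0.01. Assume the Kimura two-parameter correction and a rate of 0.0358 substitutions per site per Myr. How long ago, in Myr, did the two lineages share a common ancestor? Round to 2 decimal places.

4.83

Under the Kimura two-parameter model, d = −½ ln(1 − 2P − Q) − ¼ ln(1 − 2Q).
1 − 2P − Q = 0.506, giving −½ ln(0.506) = 0.340609.
1 − 2Q = 0.98, giving −¼ ln(0.98) = 0.005051.
d = 0.340609 + 0.005051 = 0.345660.
Under a molecular clock d = 2μt, so t = d/(2μ) = 0.345660 / (2 × 0.0358) = 4.83 Myr.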